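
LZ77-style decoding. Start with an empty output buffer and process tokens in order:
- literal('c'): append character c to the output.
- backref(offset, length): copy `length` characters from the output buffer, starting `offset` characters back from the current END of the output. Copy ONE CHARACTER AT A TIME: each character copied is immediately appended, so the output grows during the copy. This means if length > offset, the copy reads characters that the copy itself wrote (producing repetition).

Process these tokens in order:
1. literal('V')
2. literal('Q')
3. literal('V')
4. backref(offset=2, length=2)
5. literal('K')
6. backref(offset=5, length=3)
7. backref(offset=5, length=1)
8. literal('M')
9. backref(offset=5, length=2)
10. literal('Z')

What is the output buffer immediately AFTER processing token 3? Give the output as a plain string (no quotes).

Token 1: literal('V'). Output: "V"
Token 2: literal('Q'). Output: "VQ"
Token 3: literal('V'). Output: "VQV"

Answer: VQV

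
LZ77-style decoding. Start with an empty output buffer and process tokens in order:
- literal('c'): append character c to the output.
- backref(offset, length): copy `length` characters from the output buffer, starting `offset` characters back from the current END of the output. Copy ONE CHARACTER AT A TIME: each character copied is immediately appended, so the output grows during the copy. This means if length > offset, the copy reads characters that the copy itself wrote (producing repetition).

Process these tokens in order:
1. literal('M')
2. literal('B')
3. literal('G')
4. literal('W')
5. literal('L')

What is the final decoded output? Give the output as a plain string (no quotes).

Answer: MBGWL

Derivation:
Token 1: literal('M'). Output: "M"
Token 2: literal('B'). Output: "MB"
Token 3: literal('G'). Output: "MBG"
Token 4: literal('W'). Output: "MBGW"
Token 5: literal('L'). Output: "MBGWL"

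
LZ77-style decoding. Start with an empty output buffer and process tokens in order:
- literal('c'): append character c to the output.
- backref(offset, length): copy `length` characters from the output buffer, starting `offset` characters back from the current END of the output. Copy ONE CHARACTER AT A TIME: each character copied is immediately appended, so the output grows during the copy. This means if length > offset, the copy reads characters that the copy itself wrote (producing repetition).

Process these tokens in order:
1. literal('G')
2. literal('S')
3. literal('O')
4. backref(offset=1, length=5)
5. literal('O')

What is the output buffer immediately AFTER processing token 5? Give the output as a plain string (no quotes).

Token 1: literal('G'). Output: "G"
Token 2: literal('S'). Output: "GS"
Token 3: literal('O'). Output: "GSO"
Token 4: backref(off=1, len=5) (overlapping!). Copied 'OOOOO' from pos 2. Output: "GSOOOOOO"
Token 5: literal('O'). Output: "GSOOOOOOO"

Answer: GSOOOOOOO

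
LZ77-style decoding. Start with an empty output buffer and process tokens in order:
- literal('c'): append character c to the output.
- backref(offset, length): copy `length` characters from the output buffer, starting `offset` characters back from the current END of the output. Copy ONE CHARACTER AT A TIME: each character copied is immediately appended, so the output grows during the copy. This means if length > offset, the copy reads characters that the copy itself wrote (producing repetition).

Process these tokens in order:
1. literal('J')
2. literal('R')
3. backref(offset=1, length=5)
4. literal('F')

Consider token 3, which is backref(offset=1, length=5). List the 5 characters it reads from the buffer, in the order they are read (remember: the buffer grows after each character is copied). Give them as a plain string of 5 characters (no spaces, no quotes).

Token 1: literal('J'). Output: "J"
Token 2: literal('R'). Output: "JR"
Token 3: backref(off=1, len=5). Buffer before: "JR" (len 2)
  byte 1: read out[1]='R', append. Buffer now: "JRR"
  byte 2: read out[2]='R', append. Buffer now: "JRRR"
  byte 3: read out[3]='R', append. Buffer now: "JRRRR"
  byte 4: read out[4]='R', append. Buffer now: "JRRRRR"
  byte 5: read out[5]='R', append. Buffer now: "JRRRRRR"

Answer: RRRRR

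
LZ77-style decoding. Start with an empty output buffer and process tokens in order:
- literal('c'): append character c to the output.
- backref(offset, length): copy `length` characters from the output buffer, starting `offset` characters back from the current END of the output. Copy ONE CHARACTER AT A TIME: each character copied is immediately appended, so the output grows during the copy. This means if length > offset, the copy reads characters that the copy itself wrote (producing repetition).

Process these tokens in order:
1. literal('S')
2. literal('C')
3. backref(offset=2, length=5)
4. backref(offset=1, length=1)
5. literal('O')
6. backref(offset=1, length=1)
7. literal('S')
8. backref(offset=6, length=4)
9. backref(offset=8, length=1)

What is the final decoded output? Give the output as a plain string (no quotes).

Token 1: literal('S'). Output: "S"
Token 2: literal('C'). Output: "SC"
Token 3: backref(off=2, len=5) (overlapping!). Copied 'SCSCS' from pos 0. Output: "SCSCSCS"
Token 4: backref(off=1, len=1). Copied 'S' from pos 6. Output: "SCSCSCSS"
Token 5: literal('O'). Output: "SCSCSCSSO"
Token 6: backref(off=1, len=1). Copied 'O' from pos 8. Output: "SCSCSCSSOO"
Token 7: literal('S'). Output: "SCSCSCSSOOS"
Token 8: backref(off=6, len=4). Copied 'CSSO' from pos 5. Output: "SCSCSCSSOOSCSSO"
Token 9: backref(off=8, len=1). Copied 'S' from pos 7. Output: "SCSCSCSSOOSCSSOS"

Answer: SCSCSCSSOOSCSSOS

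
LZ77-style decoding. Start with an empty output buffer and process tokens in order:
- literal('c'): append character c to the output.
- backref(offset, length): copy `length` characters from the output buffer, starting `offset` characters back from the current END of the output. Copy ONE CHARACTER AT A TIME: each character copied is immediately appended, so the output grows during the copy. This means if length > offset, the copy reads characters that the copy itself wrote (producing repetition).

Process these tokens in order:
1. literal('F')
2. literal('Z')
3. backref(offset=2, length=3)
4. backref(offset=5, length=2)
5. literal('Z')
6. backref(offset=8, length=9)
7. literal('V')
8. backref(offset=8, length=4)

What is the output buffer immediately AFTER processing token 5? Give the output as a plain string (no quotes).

Answer: FZFZFFZZ

Derivation:
Token 1: literal('F'). Output: "F"
Token 2: literal('Z'). Output: "FZ"
Token 3: backref(off=2, len=3) (overlapping!). Copied 'FZF' from pos 0. Output: "FZFZF"
Token 4: backref(off=5, len=2). Copied 'FZ' from pos 0. Output: "FZFZFFZ"
Token 5: literal('Z'). Output: "FZFZFFZZ"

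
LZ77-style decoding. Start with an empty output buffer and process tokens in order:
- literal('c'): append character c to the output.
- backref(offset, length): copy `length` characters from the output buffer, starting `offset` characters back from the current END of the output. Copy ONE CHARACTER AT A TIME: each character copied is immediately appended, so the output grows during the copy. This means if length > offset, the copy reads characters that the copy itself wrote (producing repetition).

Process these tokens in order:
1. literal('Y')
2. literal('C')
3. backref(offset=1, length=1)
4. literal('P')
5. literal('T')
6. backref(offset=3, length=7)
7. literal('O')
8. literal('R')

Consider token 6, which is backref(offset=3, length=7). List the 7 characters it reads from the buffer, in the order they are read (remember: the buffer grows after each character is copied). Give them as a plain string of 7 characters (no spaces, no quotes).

Token 1: literal('Y'). Output: "Y"
Token 2: literal('C'). Output: "YC"
Token 3: backref(off=1, len=1). Copied 'C' from pos 1. Output: "YCC"
Token 4: literal('P'). Output: "YCCP"
Token 5: literal('T'). Output: "YCCPT"
Token 6: backref(off=3, len=7). Buffer before: "YCCPT" (len 5)
  byte 1: read out[2]='C', append. Buffer now: "YCCPTC"
  byte 2: read out[3]='P', append. Buffer now: "YCCPTCP"
  byte 3: read out[4]='T', append. Buffer now: "YCCPTCPT"
  byte 4: read out[5]='C', append. Buffer now: "YCCPTCPTC"
  byte 5: read out[6]='P', append. Buffer now: "YCCPTCPTCP"
  byte 6: read out[7]='T', append. Buffer now: "YCCPTCPTCPT"
  byte 7: read out[8]='C', append. Buffer now: "YCCPTCPTCPTC"

Answer: CPTCPTC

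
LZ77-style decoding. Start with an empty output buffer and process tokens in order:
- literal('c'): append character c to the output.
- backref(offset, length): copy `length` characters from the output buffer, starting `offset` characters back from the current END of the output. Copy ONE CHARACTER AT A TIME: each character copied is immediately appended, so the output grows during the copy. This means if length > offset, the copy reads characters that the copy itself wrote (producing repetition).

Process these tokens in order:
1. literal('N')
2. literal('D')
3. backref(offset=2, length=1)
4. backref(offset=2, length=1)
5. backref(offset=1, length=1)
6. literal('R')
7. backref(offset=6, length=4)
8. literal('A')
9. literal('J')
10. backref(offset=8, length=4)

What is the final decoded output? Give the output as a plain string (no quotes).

Token 1: literal('N'). Output: "N"
Token 2: literal('D'). Output: "ND"
Token 3: backref(off=2, len=1). Copied 'N' from pos 0. Output: "NDN"
Token 4: backref(off=2, len=1). Copied 'D' from pos 1. Output: "NDND"
Token 5: backref(off=1, len=1). Copied 'D' from pos 3. Output: "NDNDD"
Token 6: literal('R'). Output: "NDNDDR"
Token 7: backref(off=6, len=4). Copied 'NDND' from pos 0. Output: "NDNDDRNDND"
Token 8: literal('A'). Output: "NDNDDRNDNDA"
Token 9: literal('J'). Output: "NDNDDRNDNDAJ"
Token 10: backref(off=8, len=4). Copied 'DRND' from pos 4. Output: "NDNDDRNDNDAJDRND"

Answer: NDNDDRNDNDAJDRND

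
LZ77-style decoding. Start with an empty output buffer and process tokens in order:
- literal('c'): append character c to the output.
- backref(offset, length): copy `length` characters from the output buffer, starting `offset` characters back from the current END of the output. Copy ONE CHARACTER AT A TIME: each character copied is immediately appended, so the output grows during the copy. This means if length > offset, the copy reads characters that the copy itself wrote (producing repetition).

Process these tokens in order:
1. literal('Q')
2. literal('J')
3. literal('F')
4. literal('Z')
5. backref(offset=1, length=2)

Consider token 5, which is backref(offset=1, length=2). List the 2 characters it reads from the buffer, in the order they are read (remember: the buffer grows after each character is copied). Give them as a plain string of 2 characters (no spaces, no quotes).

Token 1: literal('Q'). Output: "Q"
Token 2: literal('J'). Output: "QJ"
Token 3: literal('F'). Output: "QJF"
Token 4: literal('Z'). Output: "QJFZ"
Token 5: backref(off=1, len=2). Buffer before: "QJFZ" (len 4)
  byte 1: read out[3]='Z', append. Buffer now: "QJFZZ"
  byte 2: read out[4]='Z', append. Buffer now: "QJFZZZ"

Answer: ZZ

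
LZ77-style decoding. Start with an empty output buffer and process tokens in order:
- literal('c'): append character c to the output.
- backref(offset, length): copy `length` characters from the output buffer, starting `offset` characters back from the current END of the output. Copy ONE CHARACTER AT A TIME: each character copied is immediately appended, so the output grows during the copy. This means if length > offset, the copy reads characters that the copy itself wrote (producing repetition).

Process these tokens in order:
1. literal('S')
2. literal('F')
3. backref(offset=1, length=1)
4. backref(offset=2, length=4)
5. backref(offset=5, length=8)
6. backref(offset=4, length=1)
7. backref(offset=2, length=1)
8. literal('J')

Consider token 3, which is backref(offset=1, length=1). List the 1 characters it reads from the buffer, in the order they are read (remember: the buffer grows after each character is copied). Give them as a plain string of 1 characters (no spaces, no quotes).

Answer: F

Derivation:
Token 1: literal('S'). Output: "S"
Token 2: literal('F'). Output: "SF"
Token 3: backref(off=1, len=1). Buffer before: "SF" (len 2)
  byte 1: read out[1]='F', append. Buffer now: "SFF"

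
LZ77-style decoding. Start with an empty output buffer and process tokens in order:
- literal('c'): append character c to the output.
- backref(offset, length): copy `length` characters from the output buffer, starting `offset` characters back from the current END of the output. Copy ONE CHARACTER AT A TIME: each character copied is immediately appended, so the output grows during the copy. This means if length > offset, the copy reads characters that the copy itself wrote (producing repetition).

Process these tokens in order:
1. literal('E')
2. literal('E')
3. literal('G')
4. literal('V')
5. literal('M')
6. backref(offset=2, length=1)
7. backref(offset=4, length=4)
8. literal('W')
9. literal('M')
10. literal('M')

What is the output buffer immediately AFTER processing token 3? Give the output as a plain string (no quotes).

Token 1: literal('E'). Output: "E"
Token 2: literal('E'). Output: "EE"
Token 3: literal('G'). Output: "EEG"

Answer: EEG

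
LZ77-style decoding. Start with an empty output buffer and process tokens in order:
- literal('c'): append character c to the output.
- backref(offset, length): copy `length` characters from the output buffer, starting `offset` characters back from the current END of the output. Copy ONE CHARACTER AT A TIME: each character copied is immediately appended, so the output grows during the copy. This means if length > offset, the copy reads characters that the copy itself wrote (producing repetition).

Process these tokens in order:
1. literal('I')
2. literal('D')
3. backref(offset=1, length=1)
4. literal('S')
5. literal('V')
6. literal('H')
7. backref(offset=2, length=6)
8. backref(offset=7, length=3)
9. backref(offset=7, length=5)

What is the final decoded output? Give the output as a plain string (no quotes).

Token 1: literal('I'). Output: "I"
Token 2: literal('D'). Output: "ID"
Token 3: backref(off=1, len=1). Copied 'D' from pos 1. Output: "IDD"
Token 4: literal('S'). Output: "IDDS"
Token 5: literal('V'). Output: "IDDSV"
Token 6: literal('H'). Output: "IDDSVH"
Token 7: backref(off=2, len=6) (overlapping!). Copied 'VHVHVH' from pos 4. Output: "IDDSVHVHVHVH"
Token 8: backref(off=7, len=3). Copied 'HVH' from pos 5. Output: "IDDSVHVHVHVHHVH"
Token 9: backref(off=7, len=5). Copied 'VHVHH' from pos 8. Output: "IDDSVHVHVHVHHVHVHVHH"

Answer: IDDSVHVHVHVHHVHVHVHH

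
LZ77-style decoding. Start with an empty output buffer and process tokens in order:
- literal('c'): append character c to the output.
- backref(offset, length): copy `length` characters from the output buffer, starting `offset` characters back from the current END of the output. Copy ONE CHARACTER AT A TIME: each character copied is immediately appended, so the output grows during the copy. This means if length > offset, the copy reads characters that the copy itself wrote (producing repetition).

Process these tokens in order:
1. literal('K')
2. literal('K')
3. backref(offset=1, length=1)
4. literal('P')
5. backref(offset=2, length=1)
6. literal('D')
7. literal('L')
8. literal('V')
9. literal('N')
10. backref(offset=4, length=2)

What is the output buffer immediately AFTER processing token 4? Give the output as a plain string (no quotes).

Answer: KKKP

Derivation:
Token 1: literal('K'). Output: "K"
Token 2: literal('K'). Output: "KK"
Token 3: backref(off=1, len=1). Copied 'K' from pos 1. Output: "KKK"
Token 4: literal('P'). Output: "KKKP"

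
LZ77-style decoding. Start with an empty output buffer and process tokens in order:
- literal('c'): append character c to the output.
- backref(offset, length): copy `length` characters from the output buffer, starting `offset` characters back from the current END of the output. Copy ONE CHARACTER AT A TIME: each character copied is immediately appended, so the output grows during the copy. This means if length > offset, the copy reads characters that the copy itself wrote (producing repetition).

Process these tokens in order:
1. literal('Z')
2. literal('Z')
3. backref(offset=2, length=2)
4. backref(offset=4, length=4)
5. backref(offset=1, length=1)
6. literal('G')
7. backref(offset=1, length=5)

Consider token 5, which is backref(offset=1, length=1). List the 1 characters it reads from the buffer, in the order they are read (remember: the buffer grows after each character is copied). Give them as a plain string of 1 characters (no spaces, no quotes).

Token 1: literal('Z'). Output: "Z"
Token 2: literal('Z'). Output: "ZZ"
Token 3: backref(off=2, len=2). Copied 'ZZ' from pos 0. Output: "ZZZZ"
Token 4: backref(off=4, len=4). Copied 'ZZZZ' from pos 0. Output: "ZZZZZZZZ"
Token 5: backref(off=1, len=1). Buffer before: "ZZZZZZZZ" (len 8)
  byte 1: read out[7]='Z', append. Buffer now: "ZZZZZZZZZ"

Answer: Z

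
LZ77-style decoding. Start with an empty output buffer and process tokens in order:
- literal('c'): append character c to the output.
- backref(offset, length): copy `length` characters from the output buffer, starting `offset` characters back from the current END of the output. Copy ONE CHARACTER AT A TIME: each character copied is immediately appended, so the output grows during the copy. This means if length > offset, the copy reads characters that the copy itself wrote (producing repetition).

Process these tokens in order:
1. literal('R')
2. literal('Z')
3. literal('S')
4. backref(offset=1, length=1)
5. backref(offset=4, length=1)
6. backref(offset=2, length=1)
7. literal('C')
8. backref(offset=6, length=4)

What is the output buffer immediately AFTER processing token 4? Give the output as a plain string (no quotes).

Token 1: literal('R'). Output: "R"
Token 2: literal('Z'). Output: "RZ"
Token 3: literal('S'). Output: "RZS"
Token 4: backref(off=1, len=1). Copied 'S' from pos 2. Output: "RZSS"

Answer: RZSS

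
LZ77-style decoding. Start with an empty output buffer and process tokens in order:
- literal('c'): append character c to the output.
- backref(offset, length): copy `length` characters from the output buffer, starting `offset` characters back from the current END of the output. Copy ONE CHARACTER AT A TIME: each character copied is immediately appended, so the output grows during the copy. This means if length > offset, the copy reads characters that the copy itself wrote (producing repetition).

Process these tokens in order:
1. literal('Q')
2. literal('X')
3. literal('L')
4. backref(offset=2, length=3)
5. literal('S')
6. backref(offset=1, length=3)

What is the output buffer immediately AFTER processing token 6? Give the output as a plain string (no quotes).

Answer: QXLXLXSSSS

Derivation:
Token 1: literal('Q'). Output: "Q"
Token 2: literal('X'). Output: "QX"
Token 3: literal('L'). Output: "QXL"
Token 4: backref(off=2, len=3) (overlapping!). Copied 'XLX' from pos 1. Output: "QXLXLX"
Token 5: literal('S'). Output: "QXLXLXS"
Token 6: backref(off=1, len=3) (overlapping!). Copied 'SSS' from pos 6. Output: "QXLXLXSSSS"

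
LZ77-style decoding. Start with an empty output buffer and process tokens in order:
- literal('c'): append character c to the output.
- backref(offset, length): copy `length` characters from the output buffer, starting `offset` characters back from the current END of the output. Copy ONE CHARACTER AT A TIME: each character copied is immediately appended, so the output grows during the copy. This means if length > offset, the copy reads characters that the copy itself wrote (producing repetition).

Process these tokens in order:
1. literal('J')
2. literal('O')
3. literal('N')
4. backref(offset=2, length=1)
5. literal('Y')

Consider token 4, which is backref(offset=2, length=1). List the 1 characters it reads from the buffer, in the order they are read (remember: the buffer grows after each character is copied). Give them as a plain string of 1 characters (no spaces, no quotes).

Answer: O

Derivation:
Token 1: literal('J'). Output: "J"
Token 2: literal('O'). Output: "JO"
Token 3: literal('N'). Output: "JON"
Token 4: backref(off=2, len=1). Buffer before: "JON" (len 3)
  byte 1: read out[1]='O', append. Buffer now: "JONO"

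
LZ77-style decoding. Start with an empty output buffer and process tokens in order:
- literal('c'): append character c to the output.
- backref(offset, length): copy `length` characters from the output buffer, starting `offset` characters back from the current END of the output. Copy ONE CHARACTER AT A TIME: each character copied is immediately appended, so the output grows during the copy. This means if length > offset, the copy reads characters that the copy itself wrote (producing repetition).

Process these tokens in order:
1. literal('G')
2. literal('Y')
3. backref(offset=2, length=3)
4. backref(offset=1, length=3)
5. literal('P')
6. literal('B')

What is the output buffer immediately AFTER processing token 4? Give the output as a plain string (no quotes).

Answer: GYGYGGGG

Derivation:
Token 1: literal('G'). Output: "G"
Token 2: literal('Y'). Output: "GY"
Token 3: backref(off=2, len=3) (overlapping!). Copied 'GYG' from pos 0. Output: "GYGYG"
Token 4: backref(off=1, len=3) (overlapping!). Copied 'GGG' from pos 4. Output: "GYGYGGGG"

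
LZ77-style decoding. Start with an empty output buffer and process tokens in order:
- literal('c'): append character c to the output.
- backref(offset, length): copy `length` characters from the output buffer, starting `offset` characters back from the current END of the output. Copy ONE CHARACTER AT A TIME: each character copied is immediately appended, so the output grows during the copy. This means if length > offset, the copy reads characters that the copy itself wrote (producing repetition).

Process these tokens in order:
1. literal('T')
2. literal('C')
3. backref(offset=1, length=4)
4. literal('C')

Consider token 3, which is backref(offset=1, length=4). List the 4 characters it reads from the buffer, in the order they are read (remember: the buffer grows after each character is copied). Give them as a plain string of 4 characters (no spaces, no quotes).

Token 1: literal('T'). Output: "T"
Token 2: literal('C'). Output: "TC"
Token 3: backref(off=1, len=4). Buffer before: "TC" (len 2)
  byte 1: read out[1]='C', append. Buffer now: "TCC"
  byte 2: read out[2]='C', append. Buffer now: "TCCC"
  byte 3: read out[3]='C', append. Buffer now: "TCCCC"
  byte 4: read out[4]='C', append. Buffer now: "TCCCCC"

Answer: CCCC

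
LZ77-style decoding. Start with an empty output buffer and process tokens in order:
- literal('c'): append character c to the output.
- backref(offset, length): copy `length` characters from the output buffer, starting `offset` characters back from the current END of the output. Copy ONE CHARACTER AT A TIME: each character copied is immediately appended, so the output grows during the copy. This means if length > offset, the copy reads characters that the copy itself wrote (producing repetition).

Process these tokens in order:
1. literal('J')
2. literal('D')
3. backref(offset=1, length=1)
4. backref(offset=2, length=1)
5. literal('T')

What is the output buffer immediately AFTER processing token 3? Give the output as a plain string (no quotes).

Token 1: literal('J'). Output: "J"
Token 2: literal('D'). Output: "JD"
Token 3: backref(off=1, len=1). Copied 'D' from pos 1. Output: "JDD"

Answer: JDD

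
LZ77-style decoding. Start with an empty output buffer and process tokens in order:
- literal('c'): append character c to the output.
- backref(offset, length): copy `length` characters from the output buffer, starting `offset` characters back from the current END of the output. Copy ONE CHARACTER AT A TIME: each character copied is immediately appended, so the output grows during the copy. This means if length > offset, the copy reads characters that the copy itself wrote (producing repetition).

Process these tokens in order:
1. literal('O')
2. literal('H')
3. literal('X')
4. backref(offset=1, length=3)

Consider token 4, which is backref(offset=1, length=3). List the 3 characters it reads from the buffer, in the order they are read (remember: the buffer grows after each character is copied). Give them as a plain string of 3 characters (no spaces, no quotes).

Token 1: literal('O'). Output: "O"
Token 2: literal('H'). Output: "OH"
Token 3: literal('X'). Output: "OHX"
Token 4: backref(off=1, len=3). Buffer before: "OHX" (len 3)
  byte 1: read out[2]='X', append. Buffer now: "OHXX"
  byte 2: read out[3]='X', append. Buffer now: "OHXXX"
  byte 3: read out[4]='X', append. Buffer now: "OHXXXX"

Answer: XXX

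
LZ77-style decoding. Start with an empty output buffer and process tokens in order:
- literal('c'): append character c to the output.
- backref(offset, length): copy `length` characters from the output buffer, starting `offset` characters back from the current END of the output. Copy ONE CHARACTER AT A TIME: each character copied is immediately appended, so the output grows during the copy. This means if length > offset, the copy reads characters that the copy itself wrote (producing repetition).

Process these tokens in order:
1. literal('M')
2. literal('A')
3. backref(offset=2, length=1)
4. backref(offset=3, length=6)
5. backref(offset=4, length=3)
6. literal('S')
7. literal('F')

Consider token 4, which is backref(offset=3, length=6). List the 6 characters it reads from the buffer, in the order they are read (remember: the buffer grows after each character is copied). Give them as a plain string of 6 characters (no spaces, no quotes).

Token 1: literal('M'). Output: "M"
Token 2: literal('A'). Output: "MA"
Token 3: backref(off=2, len=1). Copied 'M' from pos 0. Output: "MAM"
Token 4: backref(off=3, len=6). Buffer before: "MAM" (len 3)
  byte 1: read out[0]='M', append. Buffer now: "MAMM"
  byte 2: read out[1]='A', append. Buffer now: "MAMMA"
  byte 3: read out[2]='M', append. Buffer now: "MAMMAM"
  byte 4: read out[3]='M', append. Buffer now: "MAMMAMM"
  byte 5: read out[4]='A', append. Buffer now: "MAMMAMMA"
  byte 6: read out[5]='M', append. Buffer now: "MAMMAMMAM"

Answer: MAMMAM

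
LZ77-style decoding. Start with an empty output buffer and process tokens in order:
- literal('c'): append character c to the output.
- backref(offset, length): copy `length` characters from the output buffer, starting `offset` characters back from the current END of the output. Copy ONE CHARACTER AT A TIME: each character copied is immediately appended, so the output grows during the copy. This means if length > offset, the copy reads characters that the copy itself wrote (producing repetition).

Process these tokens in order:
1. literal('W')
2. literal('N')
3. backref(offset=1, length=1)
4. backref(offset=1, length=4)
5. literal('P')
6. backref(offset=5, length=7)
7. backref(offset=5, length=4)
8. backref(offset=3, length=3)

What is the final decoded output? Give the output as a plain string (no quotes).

Token 1: literal('W'). Output: "W"
Token 2: literal('N'). Output: "WN"
Token 3: backref(off=1, len=1). Copied 'N' from pos 1. Output: "WNN"
Token 4: backref(off=1, len=4) (overlapping!). Copied 'NNNN' from pos 2. Output: "WNNNNNN"
Token 5: literal('P'). Output: "WNNNNNNP"
Token 6: backref(off=5, len=7) (overlapping!). Copied 'NNNNPNN' from pos 3. Output: "WNNNNNNPNNNNPNN"
Token 7: backref(off=5, len=4). Copied 'NNPN' from pos 10. Output: "WNNNNNNPNNNNPNNNNPN"
Token 8: backref(off=3, len=3). Copied 'NPN' from pos 16. Output: "WNNNNNNPNNNNPNNNNPNNPN"

Answer: WNNNNNNPNNNNPNNNNPNNPN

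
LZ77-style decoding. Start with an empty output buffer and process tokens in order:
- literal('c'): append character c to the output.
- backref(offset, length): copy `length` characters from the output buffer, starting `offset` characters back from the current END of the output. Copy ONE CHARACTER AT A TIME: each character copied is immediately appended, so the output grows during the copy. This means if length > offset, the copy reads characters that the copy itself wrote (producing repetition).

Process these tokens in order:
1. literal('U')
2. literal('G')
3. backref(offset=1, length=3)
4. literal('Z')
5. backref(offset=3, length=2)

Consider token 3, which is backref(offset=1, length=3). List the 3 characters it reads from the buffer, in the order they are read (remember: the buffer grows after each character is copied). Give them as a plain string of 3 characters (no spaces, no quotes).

Answer: GGG

Derivation:
Token 1: literal('U'). Output: "U"
Token 2: literal('G'). Output: "UG"
Token 3: backref(off=1, len=3). Buffer before: "UG" (len 2)
  byte 1: read out[1]='G', append. Buffer now: "UGG"
  byte 2: read out[2]='G', append. Buffer now: "UGGG"
  byte 3: read out[3]='G', append. Buffer now: "UGGGG"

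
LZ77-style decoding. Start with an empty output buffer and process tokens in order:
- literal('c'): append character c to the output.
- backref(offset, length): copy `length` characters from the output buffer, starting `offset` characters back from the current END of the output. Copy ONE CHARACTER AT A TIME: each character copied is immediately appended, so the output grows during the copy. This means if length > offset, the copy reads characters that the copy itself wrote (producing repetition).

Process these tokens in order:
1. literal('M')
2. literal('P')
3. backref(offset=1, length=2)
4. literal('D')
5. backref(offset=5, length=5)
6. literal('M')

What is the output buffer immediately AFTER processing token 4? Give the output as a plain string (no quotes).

Token 1: literal('M'). Output: "M"
Token 2: literal('P'). Output: "MP"
Token 3: backref(off=1, len=2) (overlapping!). Copied 'PP' from pos 1. Output: "MPPP"
Token 4: literal('D'). Output: "MPPPD"

Answer: MPPPD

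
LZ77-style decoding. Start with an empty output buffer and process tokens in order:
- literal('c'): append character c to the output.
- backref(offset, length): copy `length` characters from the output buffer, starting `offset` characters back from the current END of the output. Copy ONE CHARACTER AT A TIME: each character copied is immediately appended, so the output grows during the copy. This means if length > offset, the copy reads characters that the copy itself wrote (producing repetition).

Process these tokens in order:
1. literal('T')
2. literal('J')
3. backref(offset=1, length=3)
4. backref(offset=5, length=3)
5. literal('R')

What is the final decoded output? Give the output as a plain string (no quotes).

Token 1: literal('T'). Output: "T"
Token 2: literal('J'). Output: "TJ"
Token 3: backref(off=1, len=3) (overlapping!). Copied 'JJJ' from pos 1. Output: "TJJJJ"
Token 4: backref(off=5, len=3). Copied 'TJJ' from pos 0. Output: "TJJJJTJJ"
Token 5: literal('R'). Output: "TJJJJTJJR"

Answer: TJJJJTJJR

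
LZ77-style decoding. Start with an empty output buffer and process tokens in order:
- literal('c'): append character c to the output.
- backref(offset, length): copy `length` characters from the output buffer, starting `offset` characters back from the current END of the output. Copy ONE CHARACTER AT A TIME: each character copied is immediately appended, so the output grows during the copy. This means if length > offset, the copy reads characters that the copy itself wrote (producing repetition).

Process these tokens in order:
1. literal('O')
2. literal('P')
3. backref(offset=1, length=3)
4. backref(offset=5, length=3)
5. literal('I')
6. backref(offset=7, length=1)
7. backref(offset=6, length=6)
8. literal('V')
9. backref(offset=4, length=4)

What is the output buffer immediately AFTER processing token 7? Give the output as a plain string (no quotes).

Answer: OPPPPOPPIPPOPPIP

Derivation:
Token 1: literal('O'). Output: "O"
Token 2: literal('P'). Output: "OP"
Token 3: backref(off=1, len=3) (overlapping!). Copied 'PPP' from pos 1. Output: "OPPPP"
Token 4: backref(off=5, len=3). Copied 'OPP' from pos 0. Output: "OPPPPOPP"
Token 5: literal('I'). Output: "OPPPPOPPI"
Token 6: backref(off=7, len=1). Copied 'P' from pos 2. Output: "OPPPPOPPIP"
Token 7: backref(off=6, len=6). Copied 'POPPIP' from pos 4. Output: "OPPPPOPPIPPOPPIP"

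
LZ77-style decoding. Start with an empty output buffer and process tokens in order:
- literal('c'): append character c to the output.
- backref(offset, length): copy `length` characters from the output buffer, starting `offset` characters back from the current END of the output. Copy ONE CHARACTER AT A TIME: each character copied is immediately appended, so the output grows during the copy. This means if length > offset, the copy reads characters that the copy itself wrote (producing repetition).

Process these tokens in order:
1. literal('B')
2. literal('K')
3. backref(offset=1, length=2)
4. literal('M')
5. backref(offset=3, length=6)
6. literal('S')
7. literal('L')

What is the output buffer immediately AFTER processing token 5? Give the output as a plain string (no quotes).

Token 1: literal('B'). Output: "B"
Token 2: literal('K'). Output: "BK"
Token 3: backref(off=1, len=2) (overlapping!). Copied 'KK' from pos 1. Output: "BKKK"
Token 4: literal('M'). Output: "BKKKM"
Token 5: backref(off=3, len=6) (overlapping!). Copied 'KKMKKM' from pos 2. Output: "BKKKMKKMKKM"

Answer: BKKKMKKMKKM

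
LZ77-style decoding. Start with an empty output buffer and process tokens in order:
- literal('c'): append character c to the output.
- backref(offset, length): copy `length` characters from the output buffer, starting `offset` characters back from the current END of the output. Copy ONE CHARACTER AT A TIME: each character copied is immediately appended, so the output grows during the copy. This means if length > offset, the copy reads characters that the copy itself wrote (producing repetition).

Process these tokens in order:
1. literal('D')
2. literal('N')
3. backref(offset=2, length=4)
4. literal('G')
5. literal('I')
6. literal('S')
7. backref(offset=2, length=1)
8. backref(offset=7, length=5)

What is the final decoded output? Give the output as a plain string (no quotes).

Token 1: literal('D'). Output: "D"
Token 2: literal('N'). Output: "DN"
Token 3: backref(off=2, len=4) (overlapping!). Copied 'DNDN' from pos 0. Output: "DNDNDN"
Token 4: literal('G'). Output: "DNDNDNG"
Token 5: literal('I'). Output: "DNDNDNGI"
Token 6: literal('S'). Output: "DNDNDNGIS"
Token 7: backref(off=2, len=1). Copied 'I' from pos 7. Output: "DNDNDNGISI"
Token 8: backref(off=7, len=5). Copied 'NDNGI' from pos 3. Output: "DNDNDNGISINDNGI"

Answer: DNDNDNGISINDNGI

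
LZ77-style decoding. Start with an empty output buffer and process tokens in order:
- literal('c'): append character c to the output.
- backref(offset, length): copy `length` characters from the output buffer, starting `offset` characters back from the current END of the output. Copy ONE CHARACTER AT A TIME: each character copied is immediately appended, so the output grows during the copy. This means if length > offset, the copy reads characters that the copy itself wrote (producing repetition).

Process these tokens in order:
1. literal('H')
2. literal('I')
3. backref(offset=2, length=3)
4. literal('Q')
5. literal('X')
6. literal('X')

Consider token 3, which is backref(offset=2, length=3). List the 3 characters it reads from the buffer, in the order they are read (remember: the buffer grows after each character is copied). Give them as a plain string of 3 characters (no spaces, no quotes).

Token 1: literal('H'). Output: "H"
Token 2: literal('I'). Output: "HI"
Token 3: backref(off=2, len=3). Buffer before: "HI" (len 2)
  byte 1: read out[0]='H', append. Buffer now: "HIH"
  byte 2: read out[1]='I', append. Buffer now: "HIHI"
  byte 3: read out[2]='H', append. Buffer now: "HIHIH"

Answer: HIH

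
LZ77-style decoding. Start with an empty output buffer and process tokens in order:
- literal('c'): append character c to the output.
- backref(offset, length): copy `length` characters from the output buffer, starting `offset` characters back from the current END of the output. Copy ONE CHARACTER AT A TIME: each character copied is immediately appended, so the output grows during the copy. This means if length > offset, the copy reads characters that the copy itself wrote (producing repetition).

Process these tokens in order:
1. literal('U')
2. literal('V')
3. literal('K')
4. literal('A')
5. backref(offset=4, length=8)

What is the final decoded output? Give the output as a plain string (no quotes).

Token 1: literal('U'). Output: "U"
Token 2: literal('V'). Output: "UV"
Token 3: literal('K'). Output: "UVK"
Token 4: literal('A'). Output: "UVKA"
Token 5: backref(off=4, len=8) (overlapping!). Copied 'UVKAUVKA' from pos 0. Output: "UVKAUVKAUVKA"

Answer: UVKAUVKAUVKA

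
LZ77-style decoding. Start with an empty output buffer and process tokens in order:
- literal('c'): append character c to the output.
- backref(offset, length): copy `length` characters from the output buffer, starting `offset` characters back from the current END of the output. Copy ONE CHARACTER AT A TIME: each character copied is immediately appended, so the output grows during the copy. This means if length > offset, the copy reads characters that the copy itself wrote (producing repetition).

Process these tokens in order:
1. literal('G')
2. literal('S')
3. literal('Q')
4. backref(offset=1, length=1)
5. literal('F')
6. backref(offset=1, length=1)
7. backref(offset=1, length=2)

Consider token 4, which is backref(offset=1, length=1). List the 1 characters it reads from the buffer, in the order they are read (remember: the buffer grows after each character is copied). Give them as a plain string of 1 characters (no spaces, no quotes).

Answer: Q

Derivation:
Token 1: literal('G'). Output: "G"
Token 2: literal('S'). Output: "GS"
Token 3: literal('Q'). Output: "GSQ"
Token 4: backref(off=1, len=1). Buffer before: "GSQ" (len 3)
  byte 1: read out[2]='Q', append. Buffer now: "GSQQ"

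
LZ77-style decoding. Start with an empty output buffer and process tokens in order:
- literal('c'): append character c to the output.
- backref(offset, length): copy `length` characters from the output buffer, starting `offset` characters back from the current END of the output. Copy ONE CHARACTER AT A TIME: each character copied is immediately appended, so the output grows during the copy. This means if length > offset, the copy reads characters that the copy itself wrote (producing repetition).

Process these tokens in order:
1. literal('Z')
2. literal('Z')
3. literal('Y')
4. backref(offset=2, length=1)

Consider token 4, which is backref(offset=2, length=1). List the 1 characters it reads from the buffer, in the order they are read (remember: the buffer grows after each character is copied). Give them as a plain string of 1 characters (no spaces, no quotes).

Token 1: literal('Z'). Output: "Z"
Token 2: literal('Z'). Output: "ZZ"
Token 3: literal('Y'). Output: "ZZY"
Token 4: backref(off=2, len=1). Buffer before: "ZZY" (len 3)
  byte 1: read out[1]='Z', append. Buffer now: "ZZYZ"

Answer: Z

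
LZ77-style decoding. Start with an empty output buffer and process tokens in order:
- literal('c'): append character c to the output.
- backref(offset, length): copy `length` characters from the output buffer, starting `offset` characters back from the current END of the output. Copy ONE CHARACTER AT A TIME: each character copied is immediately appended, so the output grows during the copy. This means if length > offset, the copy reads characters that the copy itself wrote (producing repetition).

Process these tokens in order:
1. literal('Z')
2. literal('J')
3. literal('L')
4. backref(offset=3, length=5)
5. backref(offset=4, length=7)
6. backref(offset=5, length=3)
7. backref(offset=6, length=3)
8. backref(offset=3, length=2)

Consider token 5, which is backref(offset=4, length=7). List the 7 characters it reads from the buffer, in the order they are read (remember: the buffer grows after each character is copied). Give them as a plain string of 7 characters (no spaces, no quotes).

Answer: JLZJJLZ

Derivation:
Token 1: literal('Z'). Output: "Z"
Token 2: literal('J'). Output: "ZJ"
Token 3: literal('L'). Output: "ZJL"
Token 4: backref(off=3, len=5) (overlapping!). Copied 'ZJLZJ' from pos 0. Output: "ZJLZJLZJ"
Token 5: backref(off=4, len=7). Buffer before: "ZJLZJLZJ" (len 8)
  byte 1: read out[4]='J', append. Buffer now: "ZJLZJLZJJ"
  byte 2: read out[5]='L', append. Buffer now: "ZJLZJLZJJL"
  byte 3: read out[6]='Z', append. Buffer now: "ZJLZJLZJJLZ"
  byte 4: read out[7]='J', append. Buffer now: "ZJLZJLZJJLZJ"
  byte 5: read out[8]='J', append. Buffer now: "ZJLZJLZJJLZJJ"
  byte 6: read out[9]='L', append. Buffer now: "ZJLZJLZJJLZJJL"
  byte 7: read out[10]='Z', append. Buffer now: "ZJLZJLZJJLZJJLZ"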